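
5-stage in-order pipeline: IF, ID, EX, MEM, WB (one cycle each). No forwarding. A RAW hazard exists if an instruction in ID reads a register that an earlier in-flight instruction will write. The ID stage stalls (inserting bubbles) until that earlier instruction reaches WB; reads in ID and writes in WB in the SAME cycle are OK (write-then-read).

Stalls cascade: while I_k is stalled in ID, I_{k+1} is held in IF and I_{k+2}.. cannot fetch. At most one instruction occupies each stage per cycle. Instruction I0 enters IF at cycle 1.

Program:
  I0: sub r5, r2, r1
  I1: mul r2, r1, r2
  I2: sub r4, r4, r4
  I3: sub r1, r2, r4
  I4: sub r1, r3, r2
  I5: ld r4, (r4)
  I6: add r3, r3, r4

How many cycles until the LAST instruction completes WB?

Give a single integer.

I0 sub r5 <- r2,r1: IF@1 ID@2 stall=0 (-) EX@3 MEM@4 WB@5
I1 mul r2 <- r1,r2: IF@2 ID@3 stall=0 (-) EX@4 MEM@5 WB@6
I2 sub r4 <- r4,r4: IF@3 ID@4 stall=0 (-) EX@5 MEM@6 WB@7
I3 sub r1 <- r2,r4: IF@4 ID@5 stall=2 (RAW on I2.r4 (WB@7)) EX@8 MEM@9 WB@10
I4 sub r1 <- r3,r2: IF@5 ID@8 stall=0 (-) EX@9 MEM@10 WB@11
I5 ld r4 <- r4: IF@8 ID@9 stall=0 (-) EX@10 MEM@11 WB@12
I6 add r3 <- r3,r4: IF@9 ID@10 stall=2 (RAW on I5.r4 (WB@12)) EX@13 MEM@14 WB@15

Answer: 15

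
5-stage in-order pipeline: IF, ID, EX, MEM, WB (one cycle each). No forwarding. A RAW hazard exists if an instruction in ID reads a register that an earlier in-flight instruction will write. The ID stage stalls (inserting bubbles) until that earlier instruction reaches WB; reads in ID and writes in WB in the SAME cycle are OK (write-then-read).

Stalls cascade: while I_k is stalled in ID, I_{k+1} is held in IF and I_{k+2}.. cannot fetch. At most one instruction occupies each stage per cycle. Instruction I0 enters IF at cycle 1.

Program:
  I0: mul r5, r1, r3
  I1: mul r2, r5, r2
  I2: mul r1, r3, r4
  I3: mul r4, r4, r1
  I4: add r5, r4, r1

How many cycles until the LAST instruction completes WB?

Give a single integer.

I0 mul r5 <- r1,r3: IF@1 ID@2 stall=0 (-) EX@3 MEM@4 WB@5
I1 mul r2 <- r5,r2: IF@2 ID@3 stall=2 (RAW on I0.r5 (WB@5)) EX@6 MEM@7 WB@8
I2 mul r1 <- r3,r4: IF@3 ID@6 stall=0 (-) EX@7 MEM@8 WB@9
I3 mul r4 <- r4,r1: IF@6 ID@7 stall=2 (RAW on I2.r1 (WB@9)) EX@10 MEM@11 WB@12
I4 add r5 <- r4,r1: IF@7 ID@10 stall=2 (RAW on I3.r4 (WB@12)) EX@13 MEM@14 WB@15

Answer: 15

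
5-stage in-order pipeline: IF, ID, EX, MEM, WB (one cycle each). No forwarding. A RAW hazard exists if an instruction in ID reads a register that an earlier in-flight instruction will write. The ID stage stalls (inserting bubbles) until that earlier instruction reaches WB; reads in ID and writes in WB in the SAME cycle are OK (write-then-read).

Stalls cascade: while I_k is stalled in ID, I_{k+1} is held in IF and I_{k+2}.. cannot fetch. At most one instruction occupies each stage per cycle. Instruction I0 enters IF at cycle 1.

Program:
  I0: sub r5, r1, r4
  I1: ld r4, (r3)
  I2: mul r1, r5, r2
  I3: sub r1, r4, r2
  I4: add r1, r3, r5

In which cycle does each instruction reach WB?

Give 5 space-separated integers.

I0 sub r5 <- r1,r4: IF@1 ID@2 stall=0 (-) EX@3 MEM@4 WB@5
I1 ld r4 <- r3: IF@2 ID@3 stall=0 (-) EX@4 MEM@5 WB@6
I2 mul r1 <- r5,r2: IF@3 ID@4 stall=1 (RAW on I0.r5 (WB@5)) EX@6 MEM@7 WB@8
I3 sub r1 <- r4,r2: IF@4 ID@6 stall=0 (-) EX@7 MEM@8 WB@9
I4 add r1 <- r3,r5: IF@6 ID@7 stall=0 (-) EX@8 MEM@9 WB@10

Answer: 5 6 8 9 10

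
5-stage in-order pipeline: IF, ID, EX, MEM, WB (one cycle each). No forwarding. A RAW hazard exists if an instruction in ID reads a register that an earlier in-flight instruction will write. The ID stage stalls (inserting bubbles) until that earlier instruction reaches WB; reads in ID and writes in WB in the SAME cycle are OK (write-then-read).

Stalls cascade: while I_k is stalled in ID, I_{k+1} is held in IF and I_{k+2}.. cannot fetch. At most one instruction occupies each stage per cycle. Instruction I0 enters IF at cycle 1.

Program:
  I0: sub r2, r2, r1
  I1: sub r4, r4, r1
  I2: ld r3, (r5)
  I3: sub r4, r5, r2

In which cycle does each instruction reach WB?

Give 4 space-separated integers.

I0 sub r2 <- r2,r1: IF@1 ID@2 stall=0 (-) EX@3 MEM@4 WB@5
I1 sub r4 <- r4,r1: IF@2 ID@3 stall=0 (-) EX@4 MEM@5 WB@6
I2 ld r3 <- r5: IF@3 ID@4 stall=0 (-) EX@5 MEM@6 WB@7
I3 sub r4 <- r5,r2: IF@4 ID@5 stall=0 (-) EX@6 MEM@7 WB@8

Answer: 5 6 7 8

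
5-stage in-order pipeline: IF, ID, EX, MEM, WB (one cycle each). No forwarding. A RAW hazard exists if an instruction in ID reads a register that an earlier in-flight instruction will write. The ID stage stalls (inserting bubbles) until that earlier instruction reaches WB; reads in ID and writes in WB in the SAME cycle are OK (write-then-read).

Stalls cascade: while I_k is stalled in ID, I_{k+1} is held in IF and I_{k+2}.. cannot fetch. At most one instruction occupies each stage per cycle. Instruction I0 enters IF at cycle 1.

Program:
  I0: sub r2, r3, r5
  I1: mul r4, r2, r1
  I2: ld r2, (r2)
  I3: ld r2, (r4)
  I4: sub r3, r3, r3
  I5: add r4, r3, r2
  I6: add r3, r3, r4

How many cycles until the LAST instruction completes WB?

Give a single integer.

I0 sub r2 <- r3,r5: IF@1 ID@2 stall=0 (-) EX@3 MEM@4 WB@5
I1 mul r4 <- r2,r1: IF@2 ID@3 stall=2 (RAW on I0.r2 (WB@5)) EX@6 MEM@7 WB@8
I2 ld r2 <- r2: IF@3 ID@6 stall=0 (-) EX@7 MEM@8 WB@9
I3 ld r2 <- r4: IF@6 ID@7 stall=1 (RAW on I1.r4 (WB@8)) EX@9 MEM@10 WB@11
I4 sub r3 <- r3,r3: IF@7 ID@9 stall=0 (-) EX@10 MEM@11 WB@12
I5 add r4 <- r3,r2: IF@9 ID@10 stall=2 (RAW on I4.r3 (WB@12)) EX@13 MEM@14 WB@15
I6 add r3 <- r3,r4: IF@10 ID@13 stall=2 (RAW on I5.r4 (WB@15)) EX@16 MEM@17 WB@18

Answer: 18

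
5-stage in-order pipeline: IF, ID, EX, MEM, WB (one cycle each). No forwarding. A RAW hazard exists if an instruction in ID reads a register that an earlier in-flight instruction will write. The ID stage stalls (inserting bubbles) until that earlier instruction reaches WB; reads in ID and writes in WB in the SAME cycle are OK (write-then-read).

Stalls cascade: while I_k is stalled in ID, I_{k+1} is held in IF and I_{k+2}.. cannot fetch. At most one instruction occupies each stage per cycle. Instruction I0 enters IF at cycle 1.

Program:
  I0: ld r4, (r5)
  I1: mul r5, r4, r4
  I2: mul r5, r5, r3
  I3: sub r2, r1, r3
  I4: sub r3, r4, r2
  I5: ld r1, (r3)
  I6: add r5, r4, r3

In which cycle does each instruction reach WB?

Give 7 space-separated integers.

I0 ld r4 <- r5: IF@1 ID@2 stall=0 (-) EX@3 MEM@4 WB@5
I1 mul r5 <- r4,r4: IF@2 ID@3 stall=2 (RAW on I0.r4 (WB@5)) EX@6 MEM@7 WB@8
I2 mul r5 <- r5,r3: IF@3 ID@6 stall=2 (RAW on I1.r5 (WB@8)) EX@9 MEM@10 WB@11
I3 sub r2 <- r1,r3: IF@6 ID@9 stall=0 (-) EX@10 MEM@11 WB@12
I4 sub r3 <- r4,r2: IF@9 ID@10 stall=2 (RAW on I3.r2 (WB@12)) EX@13 MEM@14 WB@15
I5 ld r1 <- r3: IF@10 ID@13 stall=2 (RAW on I4.r3 (WB@15)) EX@16 MEM@17 WB@18
I6 add r5 <- r4,r3: IF@13 ID@16 stall=0 (-) EX@17 MEM@18 WB@19

Answer: 5 8 11 12 15 18 19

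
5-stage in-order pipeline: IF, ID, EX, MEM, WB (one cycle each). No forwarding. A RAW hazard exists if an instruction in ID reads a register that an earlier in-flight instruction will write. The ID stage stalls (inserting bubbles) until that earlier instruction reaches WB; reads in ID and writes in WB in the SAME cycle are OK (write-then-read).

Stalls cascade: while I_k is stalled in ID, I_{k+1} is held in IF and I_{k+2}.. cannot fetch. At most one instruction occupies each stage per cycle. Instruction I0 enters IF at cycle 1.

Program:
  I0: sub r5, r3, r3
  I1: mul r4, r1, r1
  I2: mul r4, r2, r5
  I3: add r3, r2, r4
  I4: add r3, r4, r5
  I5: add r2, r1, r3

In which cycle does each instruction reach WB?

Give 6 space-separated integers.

I0 sub r5 <- r3,r3: IF@1 ID@2 stall=0 (-) EX@3 MEM@4 WB@5
I1 mul r4 <- r1,r1: IF@2 ID@3 stall=0 (-) EX@4 MEM@5 WB@6
I2 mul r4 <- r2,r5: IF@3 ID@4 stall=1 (RAW on I0.r5 (WB@5)) EX@6 MEM@7 WB@8
I3 add r3 <- r2,r4: IF@4 ID@6 stall=2 (RAW on I2.r4 (WB@8)) EX@9 MEM@10 WB@11
I4 add r3 <- r4,r5: IF@6 ID@9 stall=0 (-) EX@10 MEM@11 WB@12
I5 add r2 <- r1,r3: IF@9 ID@10 stall=2 (RAW on I4.r3 (WB@12)) EX@13 MEM@14 WB@15

Answer: 5 6 8 11 12 15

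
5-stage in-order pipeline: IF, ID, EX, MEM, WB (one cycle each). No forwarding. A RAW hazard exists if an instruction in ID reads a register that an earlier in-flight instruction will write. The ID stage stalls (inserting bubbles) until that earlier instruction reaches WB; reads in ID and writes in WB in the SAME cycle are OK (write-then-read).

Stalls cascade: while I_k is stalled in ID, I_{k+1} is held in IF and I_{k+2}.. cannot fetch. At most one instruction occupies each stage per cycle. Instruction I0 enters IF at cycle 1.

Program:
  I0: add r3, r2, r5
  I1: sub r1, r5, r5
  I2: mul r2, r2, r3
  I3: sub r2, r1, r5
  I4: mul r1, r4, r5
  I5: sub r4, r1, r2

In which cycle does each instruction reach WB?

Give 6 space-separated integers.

I0 add r3 <- r2,r5: IF@1 ID@2 stall=0 (-) EX@3 MEM@4 WB@5
I1 sub r1 <- r5,r5: IF@2 ID@3 stall=0 (-) EX@4 MEM@5 WB@6
I2 mul r2 <- r2,r3: IF@3 ID@4 stall=1 (RAW on I0.r3 (WB@5)) EX@6 MEM@7 WB@8
I3 sub r2 <- r1,r5: IF@4 ID@6 stall=0 (-) EX@7 MEM@8 WB@9
I4 mul r1 <- r4,r5: IF@6 ID@7 stall=0 (-) EX@8 MEM@9 WB@10
I5 sub r4 <- r1,r2: IF@7 ID@8 stall=2 (RAW on I4.r1 (WB@10)) EX@11 MEM@12 WB@13

Answer: 5 6 8 9 10 13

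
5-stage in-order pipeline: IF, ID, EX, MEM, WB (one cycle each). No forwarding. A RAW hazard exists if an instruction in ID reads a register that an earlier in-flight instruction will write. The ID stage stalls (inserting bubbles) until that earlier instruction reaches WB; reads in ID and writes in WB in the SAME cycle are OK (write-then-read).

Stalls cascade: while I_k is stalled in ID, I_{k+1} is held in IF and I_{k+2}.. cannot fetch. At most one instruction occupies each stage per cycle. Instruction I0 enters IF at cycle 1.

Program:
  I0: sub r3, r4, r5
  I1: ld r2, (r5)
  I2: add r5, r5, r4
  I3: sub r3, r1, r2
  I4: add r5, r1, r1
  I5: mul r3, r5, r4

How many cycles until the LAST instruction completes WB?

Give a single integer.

Answer: 13

Derivation:
I0 sub r3 <- r4,r5: IF@1 ID@2 stall=0 (-) EX@3 MEM@4 WB@5
I1 ld r2 <- r5: IF@2 ID@3 stall=0 (-) EX@4 MEM@5 WB@6
I2 add r5 <- r5,r4: IF@3 ID@4 stall=0 (-) EX@5 MEM@6 WB@7
I3 sub r3 <- r1,r2: IF@4 ID@5 stall=1 (RAW on I1.r2 (WB@6)) EX@7 MEM@8 WB@9
I4 add r5 <- r1,r1: IF@5 ID@7 stall=0 (-) EX@8 MEM@9 WB@10
I5 mul r3 <- r5,r4: IF@7 ID@8 stall=2 (RAW on I4.r5 (WB@10)) EX@11 MEM@12 WB@13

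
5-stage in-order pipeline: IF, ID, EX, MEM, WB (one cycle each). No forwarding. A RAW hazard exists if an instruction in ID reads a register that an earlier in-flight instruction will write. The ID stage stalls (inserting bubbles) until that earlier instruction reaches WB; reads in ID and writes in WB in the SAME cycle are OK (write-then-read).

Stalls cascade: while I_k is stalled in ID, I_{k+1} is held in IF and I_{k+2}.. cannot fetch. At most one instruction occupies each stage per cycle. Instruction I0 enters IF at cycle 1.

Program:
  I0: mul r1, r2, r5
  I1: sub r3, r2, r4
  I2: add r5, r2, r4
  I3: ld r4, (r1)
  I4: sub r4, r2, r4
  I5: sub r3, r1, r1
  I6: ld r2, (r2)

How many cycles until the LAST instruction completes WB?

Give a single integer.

I0 mul r1 <- r2,r5: IF@1 ID@2 stall=0 (-) EX@3 MEM@4 WB@5
I1 sub r3 <- r2,r4: IF@2 ID@3 stall=0 (-) EX@4 MEM@5 WB@6
I2 add r5 <- r2,r4: IF@3 ID@4 stall=0 (-) EX@5 MEM@6 WB@7
I3 ld r4 <- r1: IF@4 ID@5 stall=0 (-) EX@6 MEM@7 WB@8
I4 sub r4 <- r2,r4: IF@5 ID@6 stall=2 (RAW on I3.r4 (WB@8)) EX@9 MEM@10 WB@11
I5 sub r3 <- r1,r1: IF@6 ID@9 stall=0 (-) EX@10 MEM@11 WB@12
I6 ld r2 <- r2: IF@9 ID@10 stall=0 (-) EX@11 MEM@12 WB@13

Answer: 13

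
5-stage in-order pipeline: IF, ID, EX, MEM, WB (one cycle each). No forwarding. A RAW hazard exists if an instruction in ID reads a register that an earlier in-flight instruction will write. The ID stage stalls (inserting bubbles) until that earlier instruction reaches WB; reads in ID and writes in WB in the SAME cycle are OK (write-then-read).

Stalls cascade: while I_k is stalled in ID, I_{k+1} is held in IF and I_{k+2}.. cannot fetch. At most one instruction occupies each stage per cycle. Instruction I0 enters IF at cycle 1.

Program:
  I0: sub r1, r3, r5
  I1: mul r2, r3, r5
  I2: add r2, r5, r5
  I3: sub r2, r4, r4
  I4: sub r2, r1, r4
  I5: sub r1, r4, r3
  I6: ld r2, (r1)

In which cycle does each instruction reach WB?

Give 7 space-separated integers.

Answer: 5 6 7 8 9 10 13

Derivation:
I0 sub r1 <- r3,r5: IF@1 ID@2 stall=0 (-) EX@3 MEM@4 WB@5
I1 mul r2 <- r3,r5: IF@2 ID@3 stall=0 (-) EX@4 MEM@5 WB@6
I2 add r2 <- r5,r5: IF@3 ID@4 stall=0 (-) EX@5 MEM@6 WB@7
I3 sub r2 <- r4,r4: IF@4 ID@5 stall=0 (-) EX@6 MEM@7 WB@8
I4 sub r2 <- r1,r4: IF@5 ID@6 stall=0 (-) EX@7 MEM@8 WB@9
I5 sub r1 <- r4,r3: IF@6 ID@7 stall=0 (-) EX@8 MEM@9 WB@10
I6 ld r2 <- r1: IF@7 ID@8 stall=2 (RAW on I5.r1 (WB@10)) EX@11 MEM@12 WB@13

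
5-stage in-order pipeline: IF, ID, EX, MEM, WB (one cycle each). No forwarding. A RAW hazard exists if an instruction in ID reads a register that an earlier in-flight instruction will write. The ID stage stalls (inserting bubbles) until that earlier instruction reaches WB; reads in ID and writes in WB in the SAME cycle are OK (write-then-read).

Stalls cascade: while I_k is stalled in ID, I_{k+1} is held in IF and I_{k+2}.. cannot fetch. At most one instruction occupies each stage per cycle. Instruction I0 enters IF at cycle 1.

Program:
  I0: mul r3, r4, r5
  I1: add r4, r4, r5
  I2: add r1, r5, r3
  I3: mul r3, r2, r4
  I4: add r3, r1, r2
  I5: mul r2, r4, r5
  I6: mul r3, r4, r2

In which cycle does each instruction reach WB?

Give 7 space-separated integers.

Answer: 5 6 8 9 11 12 15

Derivation:
I0 mul r3 <- r4,r5: IF@1 ID@2 stall=0 (-) EX@3 MEM@4 WB@5
I1 add r4 <- r4,r5: IF@2 ID@3 stall=0 (-) EX@4 MEM@5 WB@6
I2 add r1 <- r5,r3: IF@3 ID@4 stall=1 (RAW on I0.r3 (WB@5)) EX@6 MEM@7 WB@8
I3 mul r3 <- r2,r4: IF@4 ID@6 stall=0 (-) EX@7 MEM@8 WB@9
I4 add r3 <- r1,r2: IF@6 ID@7 stall=1 (RAW on I2.r1 (WB@8)) EX@9 MEM@10 WB@11
I5 mul r2 <- r4,r5: IF@7 ID@9 stall=0 (-) EX@10 MEM@11 WB@12
I6 mul r3 <- r4,r2: IF@9 ID@10 stall=2 (RAW on I5.r2 (WB@12)) EX@13 MEM@14 WB@15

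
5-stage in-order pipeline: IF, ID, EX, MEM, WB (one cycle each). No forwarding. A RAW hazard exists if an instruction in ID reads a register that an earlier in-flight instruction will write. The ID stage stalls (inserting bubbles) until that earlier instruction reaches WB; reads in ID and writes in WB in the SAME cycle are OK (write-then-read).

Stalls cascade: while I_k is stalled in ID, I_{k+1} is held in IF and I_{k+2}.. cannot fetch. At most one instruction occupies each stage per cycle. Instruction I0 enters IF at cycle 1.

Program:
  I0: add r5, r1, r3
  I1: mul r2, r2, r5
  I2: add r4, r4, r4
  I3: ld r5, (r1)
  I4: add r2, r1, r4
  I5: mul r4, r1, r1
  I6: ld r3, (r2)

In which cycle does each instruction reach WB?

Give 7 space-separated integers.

Answer: 5 8 9 10 12 13 15

Derivation:
I0 add r5 <- r1,r3: IF@1 ID@2 stall=0 (-) EX@3 MEM@4 WB@5
I1 mul r2 <- r2,r5: IF@2 ID@3 stall=2 (RAW on I0.r5 (WB@5)) EX@6 MEM@7 WB@8
I2 add r4 <- r4,r4: IF@3 ID@6 stall=0 (-) EX@7 MEM@8 WB@9
I3 ld r5 <- r1: IF@6 ID@7 stall=0 (-) EX@8 MEM@9 WB@10
I4 add r2 <- r1,r4: IF@7 ID@8 stall=1 (RAW on I2.r4 (WB@9)) EX@10 MEM@11 WB@12
I5 mul r4 <- r1,r1: IF@8 ID@10 stall=0 (-) EX@11 MEM@12 WB@13
I6 ld r3 <- r2: IF@10 ID@11 stall=1 (RAW on I4.r2 (WB@12)) EX@13 MEM@14 WB@15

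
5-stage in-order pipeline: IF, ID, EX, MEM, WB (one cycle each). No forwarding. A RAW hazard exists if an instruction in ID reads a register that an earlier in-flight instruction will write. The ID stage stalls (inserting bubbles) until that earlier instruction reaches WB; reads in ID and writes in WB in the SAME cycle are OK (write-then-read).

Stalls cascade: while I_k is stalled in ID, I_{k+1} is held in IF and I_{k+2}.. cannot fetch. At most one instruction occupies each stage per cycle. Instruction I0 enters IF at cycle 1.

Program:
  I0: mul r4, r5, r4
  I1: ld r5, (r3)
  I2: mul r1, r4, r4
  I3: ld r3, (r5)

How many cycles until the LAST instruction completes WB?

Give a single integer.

I0 mul r4 <- r5,r4: IF@1 ID@2 stall=0 (-) EX@3 MEM@4 WB@5
I1 ld r5 <- r3: IF@2 ID@3 stall=0 (-) EX@4 MEM@5 WB@6
I2 mul r1 <- r4,r4: IF@3 ID@4 stall=1 (RAW on I0.r4 (WB@5)) EX@6 MEM@7 WB@8
I3 ld r3 <- r5: IF@4 ID@6 stall=0 (-) EX@7 MEM@8 WB@9

Answer: 9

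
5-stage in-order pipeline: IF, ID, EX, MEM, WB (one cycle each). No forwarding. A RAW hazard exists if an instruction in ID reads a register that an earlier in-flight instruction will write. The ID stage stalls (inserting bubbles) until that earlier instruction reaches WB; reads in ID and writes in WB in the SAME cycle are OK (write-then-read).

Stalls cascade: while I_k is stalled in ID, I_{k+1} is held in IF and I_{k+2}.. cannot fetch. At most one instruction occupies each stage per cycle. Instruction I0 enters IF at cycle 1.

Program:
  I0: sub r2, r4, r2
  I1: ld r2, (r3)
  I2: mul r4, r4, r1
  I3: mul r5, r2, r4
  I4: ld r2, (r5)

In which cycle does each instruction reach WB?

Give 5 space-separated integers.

I0 sub r2 <- r4,r2: IF@1 ID@2 stall=0 (-) EX@3 MEM@4 WB@5
I1 ld r2 <- r3: IF@2 ID@3 stall=0 (-) EX@4 MEM@5 WB@6
I2 mul r4 <- r4,r1: IF@3 ID@4 stall=0 (-) EX@5 MEM@6 WB@7
I3 mul r5 <- r2,r4: IF@4 ID@5 stall=2 (RAW on I2.r4 (WB@7)) EX@8 MEM@9 WB@10
I4 ld r2 <- r5: IF@5 ID@8 stall=2 (RAW on I3.r5 (WB@10)) EX@11 MEM@12 WB@13

Answer: 5 6 7 10 13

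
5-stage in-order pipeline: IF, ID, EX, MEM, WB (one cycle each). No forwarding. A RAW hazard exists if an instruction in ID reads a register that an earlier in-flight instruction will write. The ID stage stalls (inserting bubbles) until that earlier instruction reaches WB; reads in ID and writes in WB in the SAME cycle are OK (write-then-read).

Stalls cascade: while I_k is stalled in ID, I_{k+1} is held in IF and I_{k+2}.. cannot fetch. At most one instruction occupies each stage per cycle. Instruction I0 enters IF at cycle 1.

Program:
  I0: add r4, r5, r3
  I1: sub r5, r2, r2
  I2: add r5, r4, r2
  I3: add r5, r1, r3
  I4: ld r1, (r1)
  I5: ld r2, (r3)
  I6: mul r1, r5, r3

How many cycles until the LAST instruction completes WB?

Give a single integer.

Answer: 12

Derivation:
I0 add r4 <- r5,r3: IF@1 ID@2 stall=0 (-) EX@3 MEM@4 WB@5
I1 sub r5 <- r2,r2: IF@2 ID@3 stall=0 (-) EX@4 MEM@5 WB@6
I2 add r5 <- r4,r2: IF@3 ID@4 stall=1 (RAW on I0.r4 (WB@5)) EX@6 MEM@7 WB@8
I3 add r5 <- r1,r3: IF@4 ID@6 stall=0 (-) EX@7 MEM@8 WB@9
I4 ld r1 <- r1: IF@6 ID@7 stall=0 (-) EX@8 MEM@9 WB@10
I5 ld r2 <- r3: IF@7 ID@8 stall=0 (-) EX@9 MEM@10 WB@11
I6 mul r1 <- r5,r3: IF@8 ID@9 stall=0 (-) EX@10 MEM@11 WB@12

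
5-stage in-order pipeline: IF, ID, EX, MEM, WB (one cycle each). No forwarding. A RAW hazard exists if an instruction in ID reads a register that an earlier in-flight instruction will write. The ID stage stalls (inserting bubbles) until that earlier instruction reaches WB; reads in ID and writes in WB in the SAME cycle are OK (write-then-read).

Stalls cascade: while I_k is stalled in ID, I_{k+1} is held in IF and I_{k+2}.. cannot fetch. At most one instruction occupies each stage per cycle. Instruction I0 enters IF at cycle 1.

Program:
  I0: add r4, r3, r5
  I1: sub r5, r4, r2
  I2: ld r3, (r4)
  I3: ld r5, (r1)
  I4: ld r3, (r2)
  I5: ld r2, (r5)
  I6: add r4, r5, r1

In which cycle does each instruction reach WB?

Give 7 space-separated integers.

Answer: 5 8 9 10 11 13 14

Derivation:
I0 add r4 <- r3,r5: IF@1 ID@2 stall=0 (-) EX@3 MEM@4 WB@5
I1 sub r5 <- r4,r2: IF@2 ID@3 stall=2 (RAW on I0.r4 (WB@5)) EX@6 MEM@7 WB@8
I2 ld r3 <- r4: IF@3 ID@6 stall=0 (-) EX@7 MEM@8 WB@9
I3 ld r5 <- r1: IF@6 ID@7 stall=0 (-) EX@8 MEM@9 WB@10
I4 ld r3 <- r2: IF@7 ID@8 stall=0 (-) EX@9 MEM@10 WB@11
I5 ld r2 <- r5: IF@8 ID@9 stall=1 (RAW on I3.r5 (WB@10)) EX@11 MEM@12 WB@13
I6 add r4 <- r5,r1: IF@9 ID@11 stall=0 (-) EX@12 MEM@13 WB@14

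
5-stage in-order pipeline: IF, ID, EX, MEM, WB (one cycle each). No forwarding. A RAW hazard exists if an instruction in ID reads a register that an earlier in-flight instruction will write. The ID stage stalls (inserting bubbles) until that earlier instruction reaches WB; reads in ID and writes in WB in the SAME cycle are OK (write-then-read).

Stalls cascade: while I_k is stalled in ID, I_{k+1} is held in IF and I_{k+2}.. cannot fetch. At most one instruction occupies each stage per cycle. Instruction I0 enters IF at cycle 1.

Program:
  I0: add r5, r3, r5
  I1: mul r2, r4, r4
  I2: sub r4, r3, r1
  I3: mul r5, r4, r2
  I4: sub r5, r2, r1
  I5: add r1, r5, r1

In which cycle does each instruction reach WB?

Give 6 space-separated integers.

I0 add r5 <- r3,r5: IF@1 ID@2 stall=0 (-) EX@3 MEM@4 WB@5
I1 mul r2 <- r4,r4: IF@2 ID@3 stall=0 (-) EX@4 MEM@5 WB@6
I2 sub r4 <- r3,r1: IF@3 ID@4 stall=0 (-) EX@5 MEM@6 WB@7
I3 mul r5 <- r4,r2: IF@4 ID@5 stall=2 (RAW on I2.r4 (WB@7)) EX@8 MEM@9 WB@10
I4 sub r5 <- r2,r1: IF@5 ID@8 stall=0 (-) EX@9 MEM@10 WB@11
I5 add r1 <- r5,r1: IF@8 ID@9 stall=2 (RAW on I4.r5 (WB@11)) EX@12 MEM@13 WB@14

Answer: 5 6 7 10 11 14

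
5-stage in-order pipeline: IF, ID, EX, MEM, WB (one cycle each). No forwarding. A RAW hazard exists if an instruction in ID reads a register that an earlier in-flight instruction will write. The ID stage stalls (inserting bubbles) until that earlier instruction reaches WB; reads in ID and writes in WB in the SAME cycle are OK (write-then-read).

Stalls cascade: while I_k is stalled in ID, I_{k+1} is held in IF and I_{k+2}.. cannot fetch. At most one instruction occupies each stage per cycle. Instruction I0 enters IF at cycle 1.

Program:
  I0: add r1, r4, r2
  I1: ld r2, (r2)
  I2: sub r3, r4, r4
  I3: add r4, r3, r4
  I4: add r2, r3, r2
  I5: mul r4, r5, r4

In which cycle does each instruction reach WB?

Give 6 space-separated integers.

I0 add r1 <- r4,r2: IF@1 ID@2 stall=0 (-) EX@3 MEM@4 WB@5
I1 ld r2 <- r2: IF@2 ID@3 stall=0 (-) EX@4 MEM@5 WB@6
I2 sub r3 <- r4,r4: IF@3 ID@4 stall=0 (-) EX@5 MEM@6 WB@7
I3 add r4 <- r3,r4: IF@4 ID@5 stall=2 (RAW on I2.r3 (WB@7)) EX@8 MEM@9 WB@10
I4 add r2 <- r3,r2: IF@5 ID@8 stall=0 (-) EX@9 MEM@10 WB@11
I5 mul r4 <- r5,r4: IF@8 ID@9 stall=1 (RAW on I3.r4 (WB@10)) EX@11 MEM@12 WB@13

Answer: 5 6 7 10 11 13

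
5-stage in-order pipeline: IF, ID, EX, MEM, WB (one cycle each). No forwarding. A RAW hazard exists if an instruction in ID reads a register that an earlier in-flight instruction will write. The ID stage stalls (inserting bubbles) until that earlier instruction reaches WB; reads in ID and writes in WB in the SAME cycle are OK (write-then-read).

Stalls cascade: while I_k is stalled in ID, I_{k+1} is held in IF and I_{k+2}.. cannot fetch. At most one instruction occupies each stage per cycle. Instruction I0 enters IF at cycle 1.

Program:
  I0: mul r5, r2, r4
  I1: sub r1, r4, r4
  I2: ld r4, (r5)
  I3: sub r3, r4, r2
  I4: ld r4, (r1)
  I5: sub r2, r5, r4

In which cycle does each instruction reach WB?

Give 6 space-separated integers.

Answer: 5 6 8 11 12 15

Derivation:
I0 mul r5 <- r2,r4: IF@1 ID@2 stall=0 (-) EX@3 MEM@4 WB@5
I1 sub r1 <- r4,r4: IF@2 ID@3 stall=0 (-) EX@4 MEM@5 WB@6
I2 ld r4 <- r5: IF@3 ID@4 stall=1 (RAW on I0.r5 (WB@5)) EX@6 MEM@7 WB@8
I3 sub r3 <- r4,r2: IF@4 ID@6 stall=2 (RAW on I2.r4 (WB@8)) EX@9 MEM@10 WB@11
I4 ld r4 <- r1: IF@6 ID@9 stall=0 (-) EX@10 MEM@11 WB@12
I5 sub r2 <- r5,r4: IF@9 ID@10 stall=2 (RAW on I4.r4 (WB@12)) EX@13 MEM@14 WB@15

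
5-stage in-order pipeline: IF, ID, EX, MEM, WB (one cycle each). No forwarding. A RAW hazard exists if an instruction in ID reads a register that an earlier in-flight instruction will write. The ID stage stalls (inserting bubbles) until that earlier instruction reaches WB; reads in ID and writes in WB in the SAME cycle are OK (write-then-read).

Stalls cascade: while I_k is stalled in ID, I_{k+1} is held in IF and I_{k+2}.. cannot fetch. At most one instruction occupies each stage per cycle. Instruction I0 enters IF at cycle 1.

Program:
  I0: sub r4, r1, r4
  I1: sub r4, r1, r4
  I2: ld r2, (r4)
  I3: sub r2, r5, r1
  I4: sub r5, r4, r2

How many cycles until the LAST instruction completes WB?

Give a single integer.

Answer: 15

Derivation:
I0 sub r4 <- r1,r4: IF@1 ID@2 stall=0 (-) EX@3 MEM@4 WB@5
I1 sub r4 <- r1,r4: IF@2 ID@3 stall=2 (RAW on I0.r4 (WB@5)) EX@6 MEM@7 WB@8
I2 ld r2 <- r4: IF@3 ID@6 stall=2 (RAW on I1.r4 (WB@8)) EX@9 MEM@10 WB@11
I3 sub r2 <- r5,r1: IF@6 ID@9 stall=0 (-) EX@10 MEM@11 WB@12
I4 sub r5 <- r4,r2: IF@9 ID@10 stall=2 (RAW on I3.r2 (WB@12)) EX@13 MEM@14 WB@15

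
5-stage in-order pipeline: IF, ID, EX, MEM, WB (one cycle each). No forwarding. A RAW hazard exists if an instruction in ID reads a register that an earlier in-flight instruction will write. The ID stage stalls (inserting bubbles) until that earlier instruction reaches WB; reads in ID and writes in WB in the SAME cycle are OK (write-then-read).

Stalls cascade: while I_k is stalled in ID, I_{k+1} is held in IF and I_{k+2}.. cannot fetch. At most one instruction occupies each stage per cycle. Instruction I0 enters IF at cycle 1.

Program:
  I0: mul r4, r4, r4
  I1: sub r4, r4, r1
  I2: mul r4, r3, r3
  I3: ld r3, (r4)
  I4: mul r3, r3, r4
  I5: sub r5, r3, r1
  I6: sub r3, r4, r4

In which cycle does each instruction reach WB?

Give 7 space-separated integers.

I0 mul r4 <- r4,r4: IF@1 ID@2 stall=0 (-) EX@3 MEM@4 WB@5
I1 sub r4 <- r4,r1: IF@2 ID@3 stall=2 (RAW on I0.r4 (WB@5)) EX@6 MEM@7 WB@8
I2 mul r4 <- r3,r3: IF@3 ID@6 stall=0 (-) EX@7 MEM@8 WB@9
I3 ld r3 <- r4: IF@6 ID@7 stall=2 (RAW on I2.r4 (WB@9)) EX@10 MEM@11 WB@12
I4 mul r3 <- r3,r4: IF@7 ID@10 stall=2 (RAW on I3.r3 (WB@12)) EX@13 MEM@14 WB@15
I5 sub r5 <- r3,r1: IF@10 ID@13 stall=2 (RAW on I4.r3 (WB@15)) EX@16 MEM@17 WB@18
I6 sub r3 <- r4,r4: IF@13 ID@16 stall=0 (-) EX@17 MEM@18 WB@19

Answer: 5 8 9 12 15 18 19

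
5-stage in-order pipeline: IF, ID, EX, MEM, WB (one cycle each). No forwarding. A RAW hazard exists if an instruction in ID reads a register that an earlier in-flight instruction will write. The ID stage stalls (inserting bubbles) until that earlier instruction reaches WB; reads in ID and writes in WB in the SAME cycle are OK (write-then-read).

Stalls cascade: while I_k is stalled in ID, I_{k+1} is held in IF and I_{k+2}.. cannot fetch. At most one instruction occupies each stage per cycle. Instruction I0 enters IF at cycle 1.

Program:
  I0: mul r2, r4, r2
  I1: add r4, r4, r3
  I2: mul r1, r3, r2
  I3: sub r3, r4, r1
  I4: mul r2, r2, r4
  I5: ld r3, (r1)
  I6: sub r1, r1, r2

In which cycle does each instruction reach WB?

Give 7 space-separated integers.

Answer: 5 6 8 11 12 13 15

Derivation:
I0 mul r2 <- r4,r2: IF@1 ID@2 stall=0 (-) EX@3 MEM@4 WB@5
I1 add r4 <- r4,r3: IF@2 ID@3 stall=0 (-) EX@4 MEM@5 WB@6
I2 mul r1 <- r3,r2: IF@3 ID@4 stall=1 (RAW on I0.r2 (WB@5)) EX@6 MEM@7 WB@8
I3 sub r3 <- r4,r1: IF@4 ID@6 stall=2 (RAW on I2.r1 (WB@8)) EX@9 MEM@10 WB@11
I4 mul r2 <- r2,r4: IF@6 ID@9 stall=0 (-) EX@10 MEM@11 WB@12
I5 ld r3 <- r1: IF@9 ID@10 stall=0 (-) EX@11 MEM@12 WB@13
I6 sub r1 <- r1,r2: IF@10 ID@11 stall=1 (RAW on I4.r2 (WB@12)) EX@13 MEM@14 WB@15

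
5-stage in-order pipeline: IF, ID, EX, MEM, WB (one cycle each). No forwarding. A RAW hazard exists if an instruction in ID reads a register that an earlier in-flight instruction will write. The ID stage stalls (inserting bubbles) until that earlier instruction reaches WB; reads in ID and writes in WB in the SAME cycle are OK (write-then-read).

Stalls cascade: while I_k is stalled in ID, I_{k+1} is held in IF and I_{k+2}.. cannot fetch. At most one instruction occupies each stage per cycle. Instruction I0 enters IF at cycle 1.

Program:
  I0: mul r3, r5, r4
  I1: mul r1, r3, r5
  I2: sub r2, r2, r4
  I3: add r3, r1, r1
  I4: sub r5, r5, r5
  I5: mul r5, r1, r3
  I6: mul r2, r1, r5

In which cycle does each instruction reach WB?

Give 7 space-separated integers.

I0 mul r3 <- r5,r4: IF@1 ID@2 stall=0 (-) EX@3 MEM@4 WB@5
I1 mul r1 <- r3,r5: IF@2 ID@3 stall=2 (RAW on I0.r3 (WB@5)) EX@6 MEM@7 WB@8
I2 sub r2 <- r2,r4: IF@3 ID@6 stall=0 (-) EX@7 MEM@8 WB@9
I3 add r3 <- r1,r1: IF@6 ID@7 stall=1 (RAW on I1.r1 (WB@8)) EX@9 MEM@10 WB@11
I4 sub r5 <- r5,r5: IF@7 ID@9 stall=0 (-) EX@10 MEM@11 WB@12
I5 mul r5 <- r1,r3: IF@9 ID@10 stall=1 (RAW on I3.r3 (WB@11)) EX@12 MEM@13 WB@14
I6 mul r2 <- r1,r5: IF@10 ID@12 stall=2 (RAW on I5.r5 (WB@14)) EX@15 MEM@16 WB@17

Answer: 5 8 9 11 12 14 17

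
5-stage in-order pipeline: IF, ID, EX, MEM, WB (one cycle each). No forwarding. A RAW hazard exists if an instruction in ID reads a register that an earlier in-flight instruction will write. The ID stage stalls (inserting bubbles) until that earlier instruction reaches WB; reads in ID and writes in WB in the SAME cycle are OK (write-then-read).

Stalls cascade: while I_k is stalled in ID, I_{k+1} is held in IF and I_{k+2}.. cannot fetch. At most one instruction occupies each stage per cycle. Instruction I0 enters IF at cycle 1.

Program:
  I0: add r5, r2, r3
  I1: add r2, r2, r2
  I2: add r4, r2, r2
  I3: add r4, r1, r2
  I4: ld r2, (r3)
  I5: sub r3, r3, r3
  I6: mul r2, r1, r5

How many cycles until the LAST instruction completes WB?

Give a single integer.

I0 add r5 <- r2,r3: IF@1 ID@2 stall=0 (-) EX@3 MEM@4 WB@5
I1 add r2 <- r2,r2: IF@2 ID@3 stall=0 (-) EX@4 MEM@5 WB@6
I2 add r4 <- r2,r2: IF@3 ID@4 stall=2 (RAW on I1.r2 (WB@6)) EX@7 MEM@8 WB@9
I3 add r4 <- r1,r2: IF@4 ID@7 stall=0 (-) EX@8 MEM@9 WB@10
I4 ld r2 <- r3: IF@7 ID@8 stall=0 (-) EX@9 MEM@10 WB@11
I5 sub r3 <- r3,r3: IF@8 ID@9 stall=0 (-) EX@10 MEM@11 WB@12
I6 mul r2 <- r1,r5: IF@9 ID@10 stall=0 (-) EX@11 MEM@12 WB@13

Answer: 13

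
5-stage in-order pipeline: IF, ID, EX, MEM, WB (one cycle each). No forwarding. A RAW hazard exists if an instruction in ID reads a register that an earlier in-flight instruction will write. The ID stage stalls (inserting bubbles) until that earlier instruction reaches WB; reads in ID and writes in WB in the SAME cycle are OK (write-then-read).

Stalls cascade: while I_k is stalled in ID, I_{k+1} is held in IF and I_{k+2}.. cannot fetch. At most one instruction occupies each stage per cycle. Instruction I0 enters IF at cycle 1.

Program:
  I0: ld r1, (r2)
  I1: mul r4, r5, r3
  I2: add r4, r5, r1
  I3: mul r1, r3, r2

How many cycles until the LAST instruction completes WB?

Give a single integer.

Answer: 9

Derivation:
I0 ld r1 <- r2: IF@1 ID@2 stall=0 (-) EX@3 MEM@4 WB@5
I1 mul r4 <- r5,r3: IF@2 ID@3 stall=0 (-) EX@4 MEM@5 WB@6
I2 add r4 <- r5,r1: IF@3 ID@4 stall=1 (RAW on I0.r1 (WB@5)) EX@6 MEM@7 WB@8
I3 mul r1 <- r3,r2: IF@4 ID@6 stall=0 (-) EX@7 MEM@8 WB@9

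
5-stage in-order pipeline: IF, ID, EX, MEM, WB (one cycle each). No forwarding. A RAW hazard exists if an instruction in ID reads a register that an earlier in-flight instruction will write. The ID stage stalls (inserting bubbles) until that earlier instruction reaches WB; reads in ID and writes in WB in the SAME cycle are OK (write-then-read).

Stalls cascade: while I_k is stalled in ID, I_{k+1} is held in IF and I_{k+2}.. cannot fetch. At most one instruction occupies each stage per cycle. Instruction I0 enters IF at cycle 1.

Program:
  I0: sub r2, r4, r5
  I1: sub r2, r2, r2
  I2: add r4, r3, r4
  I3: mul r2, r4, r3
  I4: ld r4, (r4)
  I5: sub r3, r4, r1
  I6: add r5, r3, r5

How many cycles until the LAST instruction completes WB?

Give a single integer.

I0 sub r2 <- r4,r5: IF@1 ID@2 stall=0 (-) EX@3 MEM@4 WB@5
I1 sub r2 <- r2,r2: IF@2 ID@3 stall=2 (RAW on I0.r2 (WB@5)) EX@6 MEM@7 WB@8
I2 add r4 <- r3,r4: IF@3 ID@6 stall=0 (-) EX@7 MEM@8 WB@9
I3 mul r2 <- r4,r3: IF@6 ID@7 stall=2 (RAW on I2.r4 (WB@9)) EX@10 MEM@11 WB@12
I4 ld r4 <- r4: IF@7 ID@10 stall=0 (-) EX@11 MEM@12 WB@13
I5 sub r3 <- r4,r1: IF@10 ID@11 stall=2 (RAW on I4.r4 (WB@13)) EX@14 MEM@15 WB@16
I6 add r5 <- r3,r5: IF@11 ID@14 stall=2 (RAW on I5.r3 (WB@16)) EX@17 MEM@18 WB@19

Answer: 19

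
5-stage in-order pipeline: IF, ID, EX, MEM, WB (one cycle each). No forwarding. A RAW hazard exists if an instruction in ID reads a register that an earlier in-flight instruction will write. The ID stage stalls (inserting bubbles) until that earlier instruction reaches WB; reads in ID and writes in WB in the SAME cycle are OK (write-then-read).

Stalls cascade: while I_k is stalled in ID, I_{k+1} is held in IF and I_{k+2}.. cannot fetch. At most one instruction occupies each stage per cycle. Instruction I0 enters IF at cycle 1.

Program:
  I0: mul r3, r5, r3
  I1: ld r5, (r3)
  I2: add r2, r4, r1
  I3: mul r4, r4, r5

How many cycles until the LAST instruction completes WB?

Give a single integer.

Answer: 11

Derivation:
I0 mul r3 <- r5,r3: IF@1 ID@2 stall=0 (-) EX@3 MEM@4 WB@5
I1 ld r5 <- r3: IF@2 ID@3 stall=2 (RAW on I0.r3 (WB@5)) EX@6 MEM@7 WB@8
I2 add r2 <- r4,r1: IF@3 ID@6 stall=0 (-) EX@7 MEM@8 WB@9
I3 mul r4 <- r4,r5: IF@6 ID@7 stall=1 (RAW on I1.r5 (WB@8)) EX@9 MEM@10 WB@11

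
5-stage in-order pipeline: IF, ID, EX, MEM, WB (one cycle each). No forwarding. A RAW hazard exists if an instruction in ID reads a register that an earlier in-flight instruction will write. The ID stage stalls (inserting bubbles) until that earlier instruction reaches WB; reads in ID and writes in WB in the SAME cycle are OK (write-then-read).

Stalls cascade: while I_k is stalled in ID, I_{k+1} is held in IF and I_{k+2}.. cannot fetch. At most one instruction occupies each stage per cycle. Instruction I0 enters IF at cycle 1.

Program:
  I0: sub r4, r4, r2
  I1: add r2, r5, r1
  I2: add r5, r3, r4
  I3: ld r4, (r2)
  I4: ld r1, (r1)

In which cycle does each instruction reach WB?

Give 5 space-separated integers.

I0 sub r4 <- r4,r2: IF@1 ID@2 stall=0 (-) EX@3 MEM@4 WB@5
I1 add r2 <- r5,r1: IF@2 ID@3 stall=0 (-) EX@4 MEM@5 WB@6
I2 add r5 <- r3,r4: IF@3 ID@4 stall=1 (RAW on I0.r4 (WB@5)) EX@6 MEM@7 WB@8
I3 ld r4 <- r2: IF@4 ID@6 stall=0 (-) EX@7 MEM@8 WB@9
I4 ld r1 <- r1: IF@6 ID@7 stall=0 (-) EX@8 MEM@9 WB@10

Answer: 5 6 8 9 10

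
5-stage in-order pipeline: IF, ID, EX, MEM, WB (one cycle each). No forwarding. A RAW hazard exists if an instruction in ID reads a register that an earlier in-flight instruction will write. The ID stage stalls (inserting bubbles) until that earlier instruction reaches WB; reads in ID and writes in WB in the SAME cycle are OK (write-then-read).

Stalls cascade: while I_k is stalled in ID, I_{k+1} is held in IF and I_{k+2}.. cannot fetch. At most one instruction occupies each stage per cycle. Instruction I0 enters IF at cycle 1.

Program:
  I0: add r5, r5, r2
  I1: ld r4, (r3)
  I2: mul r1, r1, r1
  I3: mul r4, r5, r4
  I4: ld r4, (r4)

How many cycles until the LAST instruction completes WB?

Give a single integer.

I0 add r5 <- r5,r2: IF@1 ID@2 stall=0 (-) EX@3 MEM@4 WB@5
I1 ld r4 <- r3: IF@2 ID@3 stall=0 (-) EX@4 MEM@5 WB@6
I2 mul r1 <- r1,r1: IF@3 ID@4 stall=0 (-) EX@5 MEM@6 WB@7
I3 mul r4 <- r5,r4: IF@4 ID@5 stall=1 (RAW on I1.r4 (WB@6)) EX@7 MEM@8 WB@9
I4 ld r4 <- r4: IF@5 ID@7 stall=2 (RAW on I3.r4 (WB@9)) EX@10 MEM@11 WB@12

Answer: 12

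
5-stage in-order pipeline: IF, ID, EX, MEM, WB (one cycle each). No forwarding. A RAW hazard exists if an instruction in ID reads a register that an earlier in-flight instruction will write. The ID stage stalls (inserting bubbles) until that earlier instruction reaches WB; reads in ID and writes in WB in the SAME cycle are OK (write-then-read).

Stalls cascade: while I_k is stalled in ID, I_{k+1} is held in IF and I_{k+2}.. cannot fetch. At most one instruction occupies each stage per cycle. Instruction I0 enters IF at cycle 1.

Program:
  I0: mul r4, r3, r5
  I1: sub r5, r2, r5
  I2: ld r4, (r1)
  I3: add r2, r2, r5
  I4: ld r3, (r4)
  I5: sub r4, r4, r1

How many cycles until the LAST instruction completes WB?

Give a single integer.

I0 mul r4 <- r3,r5: IF@1 ID@2 stall=0 (-) EX@3 MEM@4 WB@5
I1 sub r5 <- r2,r5: IF@2 ID@3 stall=0 (-) EX@4 MEM@5 WB@6
I2 ld r4 <- r1: IF@3 ID@4 stall=0 (-) EX@5 MEM@6 WB@7
I3 add r2 <- r2,r5: IF@4 ID@5 stall=1 (RAW on I1.r5 (WB@6)) EX@7 MEM@8 WB@9
I4 ld r3 <- r4: IF@5 ID@7 stall=0 (-) EX@8 MEM@9 WB@10
I5 sub r4 <- r4,r1: IF@7 ID@8 stall=0 (-) EX@9 MEM@10 WB@11

Answer: 11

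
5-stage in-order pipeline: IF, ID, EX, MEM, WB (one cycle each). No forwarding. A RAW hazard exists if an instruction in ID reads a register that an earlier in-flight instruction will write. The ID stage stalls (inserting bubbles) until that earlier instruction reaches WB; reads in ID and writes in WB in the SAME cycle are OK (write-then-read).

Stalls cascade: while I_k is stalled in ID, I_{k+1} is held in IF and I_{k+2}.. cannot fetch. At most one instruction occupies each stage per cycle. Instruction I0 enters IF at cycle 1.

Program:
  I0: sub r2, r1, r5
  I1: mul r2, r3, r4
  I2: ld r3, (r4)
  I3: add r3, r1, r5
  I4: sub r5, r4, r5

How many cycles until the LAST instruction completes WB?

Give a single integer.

Answer: 9

Derivation:
I0 sub r2 <- r1,r5: IF@1 ID@2 stall=0 (-) EX@3 MEM@4 WB@5
I1 mul r2 <- r3,r4: IF@2 ID@3 stall=0 (-) EX@4 MEM@5 WB@6
I2 ld r3 <- r4: IF@3 ID@4 stall=0 (-) EX@5 MEM@6 WB@7
I3 add r3 <- r1,r5: IF@4 ID@5 stall=0 (-) EX@6 MEM@7 WB@8
I4 sub r5 <- r4,r5: IF@5 ID@6 stall=0 (-) EX@7 MEM@8 WB@9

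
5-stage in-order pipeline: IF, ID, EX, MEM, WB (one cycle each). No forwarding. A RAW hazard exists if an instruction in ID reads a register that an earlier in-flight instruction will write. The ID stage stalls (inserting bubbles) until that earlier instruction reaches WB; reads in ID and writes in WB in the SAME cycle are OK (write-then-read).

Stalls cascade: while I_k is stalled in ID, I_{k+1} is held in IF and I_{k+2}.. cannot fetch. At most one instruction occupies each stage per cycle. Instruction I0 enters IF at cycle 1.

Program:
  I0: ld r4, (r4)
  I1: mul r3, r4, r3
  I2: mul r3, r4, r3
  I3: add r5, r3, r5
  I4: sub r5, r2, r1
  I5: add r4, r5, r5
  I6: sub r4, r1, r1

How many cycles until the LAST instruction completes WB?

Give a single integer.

Answer: 19

Derivation:
I0 ld r4 <- r4: IF@1 ID@2 stall=0 (-) EX@3 MEM@4 WB@5
I1 mul r3 <- r4,r3: IF@2 ID@3 stall=2 (RAW on I0.r4 (WB@5)) EX@6 MEM@7 WB@8
I2 mul r3 <- r4,r3: IF@3 ID@6 stall=2 (RAW on I1.r3 (WB@8)) EX@9 MEM@10 WB@11
I3 add r5 <- r3,r5: IF@6 ID@9 stall=2 (RAW on I2.r3 (WB@11)) EX@12 MEM@13 WB@14
I4 sub r5 <- r2,r1: IF@9 ID@12 stall=0 (-) EX@13 MEM@14 WB@15
I5 add r4 <- r5,r5: IF@12 ID@13 stall=2 (RAW on I4.r5 (WB@15)) EX@16 MEM@17 WB@18
I6 sub r4 <- r1,r1: IF@13 ID@16 stall=0 (-) EX@17 MEM@18 WB@19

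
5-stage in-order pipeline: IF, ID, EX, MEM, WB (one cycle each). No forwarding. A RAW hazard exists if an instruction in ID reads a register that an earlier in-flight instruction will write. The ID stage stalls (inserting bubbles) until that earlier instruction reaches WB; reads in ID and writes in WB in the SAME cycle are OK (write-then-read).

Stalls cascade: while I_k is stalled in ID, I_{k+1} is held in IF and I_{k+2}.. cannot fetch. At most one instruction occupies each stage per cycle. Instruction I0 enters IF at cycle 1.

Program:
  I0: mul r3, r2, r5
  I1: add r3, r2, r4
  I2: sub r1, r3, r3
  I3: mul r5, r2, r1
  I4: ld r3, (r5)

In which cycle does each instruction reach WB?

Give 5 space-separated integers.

I0 mul r3 <- r2,r5: IF@1 ID@2 stall=0 (-) EX@3 MEM@4 WB@5
I1 add r3 <- r2,r4: IF@2 ID@3 stall=0 (-) EX@4 MEM@5 WB@6
I2 sub r1 <- r3,r3: IF@3 ID@4 stall=2 (RAW on I1.r3 (WB@6)) EX@7 MEM@8 WB@9
I3 mul r5 <- r2,r1: IF@4 ID@7 stall=2 (RAW on I2.r1 (WB@9)) EX@10 MEM@11 WB@12
I4 ld r3 <- r5: IF@7 ID@10 stall=2 (RAW on I3.r5 (WB@12)) EX@13 MEM@14 WB@15

Answer: 5 6 9 12 15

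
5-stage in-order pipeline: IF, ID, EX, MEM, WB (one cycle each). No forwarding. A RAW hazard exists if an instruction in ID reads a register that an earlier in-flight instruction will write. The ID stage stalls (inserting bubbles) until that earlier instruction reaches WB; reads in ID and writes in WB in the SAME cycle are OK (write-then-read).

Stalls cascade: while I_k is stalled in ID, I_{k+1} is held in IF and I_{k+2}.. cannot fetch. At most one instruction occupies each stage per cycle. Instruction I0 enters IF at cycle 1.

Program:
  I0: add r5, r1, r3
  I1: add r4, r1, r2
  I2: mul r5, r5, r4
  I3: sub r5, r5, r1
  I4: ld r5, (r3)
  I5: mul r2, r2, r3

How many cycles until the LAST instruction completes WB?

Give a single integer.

I0 add r5 <- r1,r3: IF@1 ID@2 stall=0 (-) EX@3 MEM@4 WB@5
I1 add r4 <- r1,r2: IF@2 ID@3 stall=0 (-) EX@4 MEM@5 WB@6
I2 mul r5 <- r5,r4: IF@3 ID@4 stall=2 (RAW on I1.r4 (WB@6)) EX@7 MEM@8 WB@9
I3 sub r5 <- r5,r1: IF@4 ID@7 stall=2 (RAW on I2.r5 (WB@9)) EX@10 MEM@11 WB@12
I4 ld r5 <- r3: IF@7 ID@10 stall=0 (-) EX@11 MEM@12 WB@13
I5 mul r2 <- r2,r3: IF@10 ID@11 stall=0 (-) EX@12 MEM@13 WB@14

Answer: 14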